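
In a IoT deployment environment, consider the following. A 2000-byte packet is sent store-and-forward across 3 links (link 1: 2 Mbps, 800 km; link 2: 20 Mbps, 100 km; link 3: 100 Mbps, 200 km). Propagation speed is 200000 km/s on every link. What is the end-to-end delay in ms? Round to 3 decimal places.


Packet = 2000 bytes = 16000 bits. Store-and-forward: sum (t_trans + t_prop) per link.
Link 1: t_trans = 16000/(2*10^6) s = 8.0000 ms; t_prop = 800/200000 s = 4.0000 ms; subtotal = 12.0000 ms
Link 2: t_trans = 16000/(20*10^6) s = 0.8000 ms; t_prop = 100/200000 s = 0.5000 ms; subtotal = 1.3000 ms
Link 3: t_trans = 16000/(100*10^6) s = 0.1600 ms; t_prop = 200/200000 s = 1.0000 ms; subtotal = 1.1600 ms
End-to-end = 12.0000 + 1.3000 + 1.1600 = 14.4600 ms -> 14.460 ms (3 dp)

14.460


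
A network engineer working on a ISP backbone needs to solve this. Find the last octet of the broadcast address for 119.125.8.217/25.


Given: IP = 119.125.8.217, prefix = /25
Host bits = 32 - 25 = 7
Network last octet = 217 AND mask = 128
Host part size = 2^7 - 1 = 127
Broadcast last octet = 128 OR 127 = 255

255


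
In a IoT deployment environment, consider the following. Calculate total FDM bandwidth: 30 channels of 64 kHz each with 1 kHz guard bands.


Given: 30 channels, 64 kHz each, guard = 1 kHz
Channel bandwidth = 30 * 64 = 1920 kHz
Guard bands = 29 gaps * 1 kHz = 29 kHz
Total = 1920 + 29 = 1949 kHz

1949


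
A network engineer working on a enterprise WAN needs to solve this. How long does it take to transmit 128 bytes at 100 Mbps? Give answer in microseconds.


Given: packet = 128 bytes, bandwidth = 100 Mbps
Packet in bits = 128 * 8 = 1024 bits
Bandwidth = 100 * 10^6 = 100000000 bps
Time = 1024 / 100000000 seconds
Time in us = 1024 * 10^6 / 100000000 = 10.24

10.24


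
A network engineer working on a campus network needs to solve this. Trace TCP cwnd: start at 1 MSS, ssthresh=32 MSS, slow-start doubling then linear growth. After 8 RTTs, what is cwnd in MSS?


RTT 0: cwnd = 1 MSS (initial)
RTT 1: cwnd = 2 MSS (slow start, doubled)
RTT 2: cwnd = 4 MSS (slow start, doubled)
RTT 3: cwnd = 8 MSS (slow start, doubled)
RTT 4: cwnd = 16 MSS (slow start, doubled)
RTT 5: cwnd = 32 MSS (slow start, doubled)
RTT 6: cwnd = 33 MSS (congestion avoidance, +1)
RTT 7: cwnd = 34 MSS (congestion avoidance, +1)
RTT 8: cwnd = 35 MSS (congestion avoidance, +1)

35


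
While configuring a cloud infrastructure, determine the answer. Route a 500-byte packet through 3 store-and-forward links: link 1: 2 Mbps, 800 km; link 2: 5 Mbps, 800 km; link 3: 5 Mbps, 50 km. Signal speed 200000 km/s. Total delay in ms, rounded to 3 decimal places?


Packet = 500 bytes = 4000 bits. Store-and-forward: sum (t_trans + t_prop) per link.
Link 1: t_trans = 4000/(2*10^6) s = 2.0000 ms; t_prop = 800/200000 s = 4.0000 ms; subtotal = 6.0000 ms
Link 2: t_trans = 4000/(5*10^6) s = 0.8000 ms; t_prop = 800/200000 s = 4.0000 ms; subtotal = 4.8000 ms
Link 3: t_trans = 4000/(5*10^6) s = 0.8000 ms; t_prop = 50/200000 s = 0.2500 ms; subtotal = 1.0500 ms
End-to-end = 6.0000 + 4.8000 + 1.0500 = 11.8500 ms -> 11.850 ms (3 dp)

11.850


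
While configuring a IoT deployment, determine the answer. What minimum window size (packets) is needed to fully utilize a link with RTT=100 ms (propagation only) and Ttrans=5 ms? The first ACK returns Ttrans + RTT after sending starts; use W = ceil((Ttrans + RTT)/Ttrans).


Given: Ttrans = 5 ms, RTT = 100 ms (= 2 * Tprop, Tprop = 50 ms)
Time until first ACK returns = Ttrans + RTT = 5 + 100 = 105 ms
Need W * Ttrans >= Ttrans + RTT  ->  W >= (Ttrans + RTT) / Ttrans
(Ttrans + RTT) / Ttrans = 105 / 5 = 21
W_min = ceil(21) = 21

21


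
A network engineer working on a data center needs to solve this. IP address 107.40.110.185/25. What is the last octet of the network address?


Given: IP = 107.40.110.185, prefix = /25
Subnet mask = 255.255.255.128
Last octet of IP: 185
Last octet of mask: 128
Network last octet = 185 AND 128 = 128

128


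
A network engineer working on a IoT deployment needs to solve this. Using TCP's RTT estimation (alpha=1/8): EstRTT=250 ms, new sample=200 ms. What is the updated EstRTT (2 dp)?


Given: EstRTT = 250 ms, SampleRTT = 200 ms, alpha = 1/8
New EstRTT = (1 - alpha) * EstRTT + alpha * SampleRTT
(7/8) * 250 = 218.75
(1/8) * 200 = 25
New EstRTT = 218.75 + 25 = 243.75 ms -> 243.75 ms (2 dp)

243.75


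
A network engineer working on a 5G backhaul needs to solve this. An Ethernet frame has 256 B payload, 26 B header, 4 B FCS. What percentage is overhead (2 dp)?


Given: payload = 256 B, header = 26 B, trailer = 4 B
Overhead bytes = header + trailer = 26 + 4 = 30
Total frame = payload + overhead = 256 + 30 = 286
Overhead % = 30 / 286 * 100 = 10.4895% -> 10.49% (2 dp)

10.49


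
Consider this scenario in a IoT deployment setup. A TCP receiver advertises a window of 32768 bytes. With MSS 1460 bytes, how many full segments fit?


Given: RWND = 32768 bytes, MSS = 1460 bytes
Full segments = floor(RWND / MSS)
Full segments = floor(32768 / 1460)
Full segments = floor(22.4438) = 22

22


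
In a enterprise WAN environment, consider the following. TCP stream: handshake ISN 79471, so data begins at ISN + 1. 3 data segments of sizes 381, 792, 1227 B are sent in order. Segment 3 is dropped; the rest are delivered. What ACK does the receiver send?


SYN uses sequence number 79471; first data byte = ISN + 1 = 79472.
Segment 1: SEQ = 79472, len = 381 B, covers [79472, 79852]
Segment 2: SEQ = 79853, len = 792 B, covers [79853, 80644]
Segment 3: SEQ = 80645, len = 1227 B, covers [80645, 81871] [LOST]
In-order data received: bytes [79472, 80644] (segments 1..2).
Segment 3 missing -> gap begins at byte 80645.
Cumulative ACK = next expected in-order byte = 79472 + 381 + 792 = 80645

80645


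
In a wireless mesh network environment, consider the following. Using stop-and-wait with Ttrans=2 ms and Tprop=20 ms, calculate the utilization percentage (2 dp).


Given: Ttrans = 2 ms, Tprop = 20 ms
RTT = 2 * Tprop = 2 * 20 = 40 ms
U = Ttrans / (Ttrans + RTT)
U = 2 / (2 + 40)
U = 2 / 42 = 0.047619
U% = 4.76%

4.76


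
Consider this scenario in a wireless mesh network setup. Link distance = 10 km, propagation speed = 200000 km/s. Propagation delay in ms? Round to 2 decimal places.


Given: distance = 10 km, speed = 200000 km/s
Delay = distance / speed = 10 / 200000 seconds
Delay in ms = 10 * 1000 / 200000
Delay = 0.0500 ms
Rounded to 2 dp = 0.05 ms

0.05


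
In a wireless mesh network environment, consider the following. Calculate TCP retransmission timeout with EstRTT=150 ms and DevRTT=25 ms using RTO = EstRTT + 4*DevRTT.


Given: EstRTT = 150 ms, DevRTT = 25 ms
Timeout = EstRTT + 4 * DevRTT
4 * DevRTT = 4 * 25 = 100
Timeout = 150 + 100 = 250 ms

250


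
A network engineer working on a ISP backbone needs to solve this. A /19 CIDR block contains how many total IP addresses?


Given: CIDR prefix /19
Host bits = 32 - 19 = 13
Total addresses = 2^13 = 8192

8192


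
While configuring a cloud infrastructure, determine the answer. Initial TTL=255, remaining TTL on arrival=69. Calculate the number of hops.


Given: initial TTL = 255, received TTL = 69
Hops = initial TTL - received TTL
Hops = 255 - 69 = 186

186


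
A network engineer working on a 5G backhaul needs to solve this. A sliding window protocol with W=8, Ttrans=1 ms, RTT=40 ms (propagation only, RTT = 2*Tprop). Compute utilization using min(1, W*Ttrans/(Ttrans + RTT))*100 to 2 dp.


Given: W = 8, Ttrans = 1 ms, RTT = 40 ms (= 2 * Tprop, Tprop = 20 ms)
Cycle time = Ttrans + RTT = 1 + 40 = 41 ms (first packet sent until its ACK returns)
W * Ttrans = 8 * 1 = 8 ms of sending per cycle
W * Ttrans / (Ttrans + RTT) = 8 / 41 = 0.195122
U = min(1, 0.195122) = 0.195122
U% = 19.51%

19.51


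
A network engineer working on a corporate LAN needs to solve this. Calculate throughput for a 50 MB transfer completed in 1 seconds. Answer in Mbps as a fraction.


Given: file = 50 MB, time = 1 s
File in Mb = 50 * 8 = 400 Mb
Throughput = 400 / 1 Mbps
Throughput = 400 Mbps

400


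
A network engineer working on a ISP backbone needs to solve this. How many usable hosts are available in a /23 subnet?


Given: subnet mask /23
Host bits = 32 - 23 = 9
Total addresses = 2^9 = 512
Usable hosts = 512 - 2 (network + broadcast) = 510

510


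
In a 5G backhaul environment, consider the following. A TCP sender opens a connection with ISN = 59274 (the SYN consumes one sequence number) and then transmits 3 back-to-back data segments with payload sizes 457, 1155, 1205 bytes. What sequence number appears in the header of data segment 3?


The SYN occupies sequence number ISN = 59274, so the first data byte is ISN + 1 = 59275.
SEQ of data segment i = (ISN + 1) + sum of payload sizes of segments 1..i-1.
Segment 1: SEQ = 59275, payload = 457 bytes
Segment 2: SEQ = 59732, payload = 1155 bytes
Segment 3: SEQ = 60887, payload = 1205 bytes
SEQ of segment 3 = 59275 + 457 + 1155 = 60887

60887


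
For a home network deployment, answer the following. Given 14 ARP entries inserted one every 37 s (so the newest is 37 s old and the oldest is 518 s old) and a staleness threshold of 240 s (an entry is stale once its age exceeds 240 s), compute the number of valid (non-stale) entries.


Ages are k * 518/14 s for k = 1..14 (spacing = 37.0000 s).
Entry k is valid iff k * 518/14 <= 240 iff k <= 14 * 240 / 518 = 6.4865
n_valid = floor(6.4865) = 6
(n_stale = 14 - 6 = 8)

6


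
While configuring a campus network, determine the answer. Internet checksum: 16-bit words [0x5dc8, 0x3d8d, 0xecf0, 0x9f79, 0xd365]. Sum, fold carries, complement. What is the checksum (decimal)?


Given words: [0x5dc8, 0x3d8d, 0xecf0, 0x9f79, 0xd365]
Step 1: Sum all words
Raw sum = 24008 + 15757 + 60656 + 40825 + 54117 = 195363
Step 2: Fold carry: (64291 + 2) = 64293
One's complement = ~64293 & 0xFFFF = 1242

1242


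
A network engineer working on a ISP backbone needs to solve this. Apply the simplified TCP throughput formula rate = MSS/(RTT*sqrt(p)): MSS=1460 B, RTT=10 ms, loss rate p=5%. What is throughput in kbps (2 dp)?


Given: MSS = 1460 bytes, RTT = 10 ms, loss = 5%
RTT in seconds = 10 / 1000 = 0.01
Loss rate = 5% = 0.05
sqrt(loss) = sqrt(0.05) = 0.223606797750
Throughput (bytes/s) = 1460 / (0.01 * 0.223606797750) = 652931.8494
Throughput (kbps) = 652931.8494 * 8 / 1000 = 5223.454795 -> 5223.45 kbps (2 dp)

5223.45


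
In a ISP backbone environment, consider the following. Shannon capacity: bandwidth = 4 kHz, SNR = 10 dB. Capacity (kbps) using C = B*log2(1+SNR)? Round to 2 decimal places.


Given: B = 4 kHz, SNR = 10 dB
SNR linear = 10^(10/10) = 10
1 + SNR = 11
log2(11) = 3.4594316186
C = 4 * 1000 * 3.4594316186 = 13837.7265 bps
C = 13.837726 kbps -> 13.84 kbps (2 dp)

13.84


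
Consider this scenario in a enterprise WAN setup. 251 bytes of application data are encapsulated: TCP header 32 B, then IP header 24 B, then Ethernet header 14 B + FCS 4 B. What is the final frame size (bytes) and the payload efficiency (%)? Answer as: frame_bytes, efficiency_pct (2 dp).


TCP segment = 251 + 32 = 283 B
IP packet = 283 + 24 = 307 B
Ethernet frame = 307 + 14 + 4 = 325 B
Efficiency = app / frame = 251 / 325 = 0.772308 = 77.2308% -> 77.23% (2 dp)

325, 77.23


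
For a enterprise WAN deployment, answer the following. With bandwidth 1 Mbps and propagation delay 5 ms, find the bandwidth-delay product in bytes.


Given: bandwidth = 1 Mbps, delay = 5 ms
BDP in bits = 1 * 10^6 * 5 / 1000
BDP in bits = 5000
BDP in bytes = 5000 / 8 = 625

625


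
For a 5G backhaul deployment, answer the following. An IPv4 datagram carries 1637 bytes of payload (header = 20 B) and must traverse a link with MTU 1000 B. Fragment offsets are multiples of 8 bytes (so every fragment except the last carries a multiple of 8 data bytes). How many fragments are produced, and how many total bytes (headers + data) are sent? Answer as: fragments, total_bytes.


Max data per non-final fragment = floor((MTU - header)/8)*8 = floor((1000 - 20)/8)*8 = floor(980/8)*8 = 976 B
Final fragment needs no 8-byte alignment: it can carry up to MTU - header = 980 B
Non-final fragments needed = ceil((payload - 980) / 976) = ceil(657/976) = ceil(0.6732) = 1
Number of fragments = 1 + 1 = 2
Fragment sizes (data): 1 * 976 B + 661 B (last, 661 <= 980 OK)
Total bytes sent = payload + n_frags * header = 1637 + 2*20 = 1637 + 40 = 1677 B

2, 1677


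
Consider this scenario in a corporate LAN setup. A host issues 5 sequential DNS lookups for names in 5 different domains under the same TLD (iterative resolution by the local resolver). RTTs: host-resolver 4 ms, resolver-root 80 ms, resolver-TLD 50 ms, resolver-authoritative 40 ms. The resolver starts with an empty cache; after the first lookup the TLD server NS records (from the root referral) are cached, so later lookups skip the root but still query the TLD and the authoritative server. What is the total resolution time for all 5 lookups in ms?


Lookup 1 (cold cache): local + root + TLD + auth = 4 + 80 + 50 + 40 = 174 ms
Lookups 2..5 (TLD NS cached -> skip root; new domain -> still ask TLD and auth): local + TLD + auth = 4 + 50 + 40 = 94 ms each
Remaining 4 lookups: 4 * 94 = 376 ms
Total = 174 + 376 = 550 ms

550


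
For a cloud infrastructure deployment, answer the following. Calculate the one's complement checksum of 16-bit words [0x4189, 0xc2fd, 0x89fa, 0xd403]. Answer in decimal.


Given words: [0x4189, 0xc2fd, 0x89fa, 0xd403]
Step 1: Sum all words
Raw sum = 16777 + 49917 + 35322 + 54275 = 156291
Step 2: Fold carry: (25219 + 2) = 25221
One's complement = ~25221 & 0xFFFF = 40314

40314


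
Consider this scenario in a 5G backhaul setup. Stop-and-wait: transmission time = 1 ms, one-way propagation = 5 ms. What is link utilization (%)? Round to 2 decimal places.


Given: Ttrans = 1 ms, Tprop = 5 ms
RTT = 2 * Tprop = 2 * 5 = 10 ms
U = Ttrans / (Ttrans + RTT)
U = 1 / (1 + 10)
U = 1 / 11 = 0.090909
U% = 9.09%

9.09


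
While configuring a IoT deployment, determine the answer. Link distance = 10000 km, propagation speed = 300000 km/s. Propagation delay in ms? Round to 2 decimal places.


Given: distance = 10000 km, speed = 300000 km/s
Delay = distance / speed = 10000 / 300000 seconds
Delay in ms = 10000 * 1000 / 300000
Delay = 33.3333 ms
Rounded to 2 dp = 33.33 ms

33.33


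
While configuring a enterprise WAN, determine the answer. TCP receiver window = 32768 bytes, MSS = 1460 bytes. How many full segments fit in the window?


Given: RWND = 32768 bytes, MSS = 1460 bytes
Full segments = floor(RWND / MSS)
Full segments = floor(32768 / 1460)
Full segments = floor(22.4438) = 22

22


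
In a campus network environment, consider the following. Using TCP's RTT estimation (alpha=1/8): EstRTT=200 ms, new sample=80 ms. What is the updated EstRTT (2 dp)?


Given: EstRTT = 200 ms, SampleRTT = 80 ms, alpha = 1/8
New EstRTT = (1 - alpha) * EstRTT + alpha * SampleRTT
(7/8) * 200 = 175
(1/8) * 80 = 10
New EstRTT = 175 + 10 = 185 ms -> 185.00 ms (2 dp)

185.00


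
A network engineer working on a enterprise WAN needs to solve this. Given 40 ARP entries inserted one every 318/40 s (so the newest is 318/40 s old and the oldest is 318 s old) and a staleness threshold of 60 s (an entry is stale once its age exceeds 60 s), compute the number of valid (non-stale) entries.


Ages are k * 318/40 s for k = 1..40 (spacing = 7.9500 s).
Entry k is valid iff k * 318/40 <= 60 iff k <= 40 * 60 / 318 = 7.5472
n_valid = floor(7.5472) = 7
(n_stale = 40 - 7 = 33)

7


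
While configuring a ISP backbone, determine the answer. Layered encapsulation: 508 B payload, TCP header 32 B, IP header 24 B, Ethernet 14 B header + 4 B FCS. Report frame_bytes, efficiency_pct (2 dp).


TCP segment = 508 + 32 = 540 B
IP packet = 540 + 24 = 564 B
Ethernet frame = 564 + 14 + 4 = 582 B
Efficiency = app / frame = 508 / 582 = 0.872852 = 87.2852% -> 87.29% (2 dp)

582, 87.29


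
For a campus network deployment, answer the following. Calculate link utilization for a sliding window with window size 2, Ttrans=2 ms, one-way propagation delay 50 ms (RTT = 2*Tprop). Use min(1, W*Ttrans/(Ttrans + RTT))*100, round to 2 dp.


Given: W = 2, Ttrans = 2 ms, RTT = 100 ms (= 2 * Tprop, Tprop = 50 ms)
Cycle time = Ttrans + RTT = 2 + 100 = 102 ms (first packet sent until its ACK returns)
W * Ttrans = 2 * 2 = 4 ms of sending per cycle
W * Ttrans / (Ttrans + RTT) = 4 / 102 = 0.039216
U = min(1, 0.039216) = 0.039216
U% = 3.92%

3.92


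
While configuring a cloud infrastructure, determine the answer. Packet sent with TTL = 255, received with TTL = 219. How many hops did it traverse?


Given: initial TTL = 255, received TTL = 219
Hops = initial TTL - received TTL
Hops = 255 - 219 = 36

36


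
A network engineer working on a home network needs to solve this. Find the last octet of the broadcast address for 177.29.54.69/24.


Given: IP = 177.29.54.69, prefix = /24
Host bits = 32 - 24 = 8
Network last octet = 69 AND mask = 0
Host part size = 2^8 - 1 = 255
Broadcast last octet = 0 OR 255 = 255

255


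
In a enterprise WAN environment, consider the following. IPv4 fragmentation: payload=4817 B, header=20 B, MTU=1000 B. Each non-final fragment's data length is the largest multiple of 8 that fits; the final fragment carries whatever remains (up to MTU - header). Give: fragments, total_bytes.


Max data per non-final fragment = floor((MTU - header)/8)*8 = floor((1000 - 20)/8)*8 = floor(980/8)*8 = 976 B
Final fragment needs no 8-byte alignment: it can carry up to MTU - header = 980 B
Non-final fragments needed = ceil((payload - 980) / 976) = ceil(3837/976) = ceil(3.9314) = 4
Number of fragments = 4 + 1 = 5
Fragment sizes (data): 4 * 976 B + 913 B (last, 913 <= 980 OK)
Total bytes sent = payload + n_frags * header = 4817 + 5*20 = 4817 + 100 = 4917 B

5, 4917


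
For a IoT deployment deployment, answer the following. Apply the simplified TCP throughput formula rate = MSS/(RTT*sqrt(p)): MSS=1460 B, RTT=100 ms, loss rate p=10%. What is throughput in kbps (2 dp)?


Given: MSS = 1460 bytes, RTT = 100 ms, loss = 10%
RTT in seconds = 100 / 1000 = 0.1
Loss rate = 10% = 0.1
sqrt(loss) = sqrt(0.1) = 0.316227766017
Throughput (bytes/s) = 1460 / (0.1 * 0.316227766017) = 46169.2538
Throughput (kbps) = 46169.2538 * 8 / 1000 = 369.354031 -> 369.35 kbps (2 dp)

369.35


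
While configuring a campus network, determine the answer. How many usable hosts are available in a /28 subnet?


Given: subnet mask /28
Host bits = 32 - 28 = 4
Total addresses = 2^4 = 16
Usable hosts = 16 - 2 (network + broadcast) = 14

14


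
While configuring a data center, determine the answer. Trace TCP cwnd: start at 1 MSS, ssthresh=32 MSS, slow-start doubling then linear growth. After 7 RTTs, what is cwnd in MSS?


RTT 0: cwnd = 1 MSS (initial)
RTT 1: cwnd = 2 MSS (slow start, doubled)
RTT 2: cwnd = 4 MSS (slow start, doubled)
RTT 3: cwnd = 8 MSS (slow start, doubled)
RTT 4: cwnd = 16 MSS (slow start, doubled)
RTT 5: cwnd = 32 MSS (slow start, doubled)
RTT 6: cwnd = 33 MSS (congestion avoidance, +1)
RTT 7: cwnd = 34 MSS (congestion avoidance, +1)

34


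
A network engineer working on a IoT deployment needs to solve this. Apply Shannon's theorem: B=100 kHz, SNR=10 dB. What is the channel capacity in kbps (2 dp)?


Given: B = 100 kHz, SNR = 10 dB
SNR linear = 10^(10/10) = 10
1 + SNR = 11
log2(11) = 3.4594316186
C = 100 * 1000 * 3.4594316186 = 345943.1619 bps
C = 345.943162 kbps -> 345.94 kbps (2 dp)

345.94


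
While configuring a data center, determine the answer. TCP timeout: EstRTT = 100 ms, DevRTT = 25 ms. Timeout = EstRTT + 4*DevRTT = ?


Given: EstRTT = 100 ms, DevRTT = 25 ms
Timeout = EstRTT + 4 * DevRTT
4 * DevRTT = 4 * 25 = 100
Timeout = 100 + 100 = 200 ms

200


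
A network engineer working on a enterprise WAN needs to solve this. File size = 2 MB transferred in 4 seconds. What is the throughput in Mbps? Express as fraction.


Given: file = 2 MB, time = 4 s
File in Mb = 2 * 8 = 16 Mb
Throughput = 16 / 4 Mbps
Throughput = 4 Mbps

4


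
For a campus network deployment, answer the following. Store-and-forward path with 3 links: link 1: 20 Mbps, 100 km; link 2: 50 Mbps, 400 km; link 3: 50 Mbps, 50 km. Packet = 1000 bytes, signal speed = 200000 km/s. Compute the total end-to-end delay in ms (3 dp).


Packet = 1000 bytes = 8000 bits. Store-and-forward: sum (t_trans + t_prop) per link.
Link 1: t_trans = 8000/(20*10^6) s = 0.4000 ms; t_prop = 100/200000 s = 0.5000 ms; subtotal = 0.9000 ms
Link 2: t_trans = 8000/(50*10^6) s = 0.1600 ms; t_prop = 400/200000 s = 2.0000 ms; subtotal = 2.1600 ms
Link 3: t_trans = 8000/(50*10^6) s = 0.1600 ms; t_prop = 50/200000 s = 0.2500 ms; subtotal = 0.4100 ms
End-to-end = 0.9000 + 2.1600 + 0.4100 = 3.4700 ms -> 3.470 ms (3 dp)

3.470


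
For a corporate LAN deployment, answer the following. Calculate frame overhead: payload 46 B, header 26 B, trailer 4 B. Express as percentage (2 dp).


Given: payload = 46 B, header = 26 B, trailer = 4 B
Overhead bytes = header + trailer = 26 + 4 = 30
Total frame = payload + overhead = 46 + 30 = 76
Overhead % = 30 / 76 * 100 = 39.4737% -> 39.47% (2 dp)

39.47


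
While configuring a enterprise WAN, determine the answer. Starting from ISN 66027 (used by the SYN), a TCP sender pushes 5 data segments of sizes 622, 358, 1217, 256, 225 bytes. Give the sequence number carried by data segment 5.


The SYN occupies sequence number ISN = 66027, so the first data byte is ISN + 1 = 66028.
SEQ of data segment i = (ISN + 1) + sum of payload sizes of segments 1..i-1.
Segment 1: SEQ = 66028, payload = 622 bytes
Segment 2: SEQ = 66650, payload = 358 bytes
Segment 3: SEQ = 67008, payload = 1217 bytes
Segment 4: SEQ = 68225, payload = 256 bytes
Segment 5: SEQ = 68481, payload = 225 bytes
SEQ of segment 5 = 66028 + 622 + 358 + 1217 + 256 = 68481

68481


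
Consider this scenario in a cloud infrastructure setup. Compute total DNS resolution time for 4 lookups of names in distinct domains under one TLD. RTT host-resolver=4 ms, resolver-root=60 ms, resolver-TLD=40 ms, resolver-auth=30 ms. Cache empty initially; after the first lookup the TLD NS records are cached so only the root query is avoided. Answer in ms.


Lookup 1 (cold cache): local + root + TLD + auth = 4 + 60 + 40 + 30 = 134 ms
Lookups 2..4 (TLD NS cached -> skip root; new domain -> still ask TLD and auth): local + TLD + auth = 4 + 40 + 30 = 74 ms each
Remaining 3 lookups: 3 * 74 = 222 ms
Total = 134 + 222 = 356 ms

356


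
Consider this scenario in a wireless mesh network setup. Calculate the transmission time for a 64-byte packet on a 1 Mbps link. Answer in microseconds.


Given: packet = 64 bytes, bandwidth = 1 Mbps
Packet in bits = 64 * 8 = 512 bits
Bandwidth = 1 * 10^6 = 1000000 bps
Time = 512 / 1000000 seconds
Time in us = 512 * 10^6 / 1000000 = 512

512


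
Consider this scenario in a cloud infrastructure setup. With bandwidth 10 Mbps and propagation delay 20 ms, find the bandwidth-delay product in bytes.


Given: bandwidth = 10 Mbps, delay = 20 ms
BDP in bits = 10 * 10^6 * 20 / 1000
BDP in bits = 200000
BDP in bytes = 200000 / 8 = 25000

25000


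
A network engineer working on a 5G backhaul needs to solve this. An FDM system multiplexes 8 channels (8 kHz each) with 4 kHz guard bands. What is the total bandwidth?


Given: 8 channels, 8 kHz each, guard = 4 kHz
Channel bandwidth = 8 * 8 = 64 kHz
Guard bands = 7 gaps * 4 kHz = 28 kHz
Total = 64 + 28 = 92 kHz

92


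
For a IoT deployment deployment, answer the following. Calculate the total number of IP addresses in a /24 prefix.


Given: CIDR prefix /24
Host bits = 32 - 24 = 8
Total addresses = 2^8 = 256

256


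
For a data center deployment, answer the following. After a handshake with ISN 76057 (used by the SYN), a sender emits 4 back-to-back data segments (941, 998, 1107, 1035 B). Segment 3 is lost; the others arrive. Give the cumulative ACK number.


SYN uses sequence number 76057; first data byte = ISN + 1 = 76058.
Segment 1: SEQ = 76058, len = 941 B, covers [76058, 76998]
Segment 2: SEQ = 76999, len = 998 B, covers [76999, 77996]
Segment 3: SEQ = 77997, len = 1107 B, covers [77997, 79103] [LOST]
Segment 4: SEQ = 79104, len = 1035 B, covers [79104, 80138]
In-order data received: bytes [76058, 77996] (segments 1..2).
Segment 3 missing -> gap begins at byte 77997; later segments buffered out of order.
Cumulative ACK = next expected in-order byte = 76058 + 941 + 998 = 77997

77997


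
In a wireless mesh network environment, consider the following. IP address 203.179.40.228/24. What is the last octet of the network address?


Given: IP = 203.179.40.228, prefix = /24
Subnet mask = 255.255.255.0
Last octet of IP: 228
Last octet of mask: 0
Network last octet = 228 AND 0 = 0

0


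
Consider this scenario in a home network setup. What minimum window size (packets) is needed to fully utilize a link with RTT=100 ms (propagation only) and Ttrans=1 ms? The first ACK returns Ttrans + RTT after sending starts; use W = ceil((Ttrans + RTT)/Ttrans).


Given: Ttrans = 1 ms, RTT = 100 ms (= 2 * Tprop, Tprop = 50 ms)
Time until first ACK returns = Ttrans + RTT = 1 + 100 = 101 ms
Need W * Ttrans >= Ttrans + RTT  ->  W >= (Ttrans + RTT) / Ttrans
(Ttrans + RTT) / Ttrans = 101 / 1 = 101
W_min = ceil(101) = 101

101


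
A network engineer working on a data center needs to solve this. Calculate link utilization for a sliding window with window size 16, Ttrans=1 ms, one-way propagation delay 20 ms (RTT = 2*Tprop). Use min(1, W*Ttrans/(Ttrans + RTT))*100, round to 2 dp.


Given: W = 16, Ttrans = 1 ms, RTT = 40 ms (= 2 * Tprop, Tprop = 20 ms)
Cycle time = Ttrans + RTT = 1 + 40 = 41 ms (first packet sent until its ACK returns)
W * Ttrans = 16 * 1 = 16 ms of sending per cycle
W * Ttrans / (Ttrans + RTT) = 16 / 41 = 0.390244
U = min(1, 0.390244) = 0.390244
U% = 39.02%

39.02


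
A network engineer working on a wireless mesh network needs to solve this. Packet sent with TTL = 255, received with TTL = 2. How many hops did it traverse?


Given: initial TTL = 255, received TTL = 2
Hops = initial TTL - received TTL
Hops = 255 - 2 = 253

253


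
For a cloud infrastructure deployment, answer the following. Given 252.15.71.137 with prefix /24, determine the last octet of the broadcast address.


Given: IP = 252.15.71.137, prefix = /24
Host bits = 32 - 24 = 8
Network last octet = 137 AND mask = 0
Host part size = 2^8 - 1 = 255
Broadcast last octet = 0 OR 255 = 255

255


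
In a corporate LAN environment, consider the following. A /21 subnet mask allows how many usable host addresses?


Given: subnet mask /21
Host bits = 32 - 21 = 11
Total addresses = 2^11 = 2048
Usable hosts = 2048 - 2 (network + broadcast) = 2046

2046


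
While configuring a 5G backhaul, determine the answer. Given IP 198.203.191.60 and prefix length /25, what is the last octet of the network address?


Given: IP = 198.203.191.60, prefix = /25
Subnet mask = 255.255.255.128
Last octet of IP: 60
Last octet of mask: 128
Network last octet = 60 AND 128 = 0

0


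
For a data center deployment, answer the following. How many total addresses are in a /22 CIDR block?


Given: CIDR prefix /22
Host bits = 32 - 22 = 10
Total addresses = 2^10 = 1024

1024


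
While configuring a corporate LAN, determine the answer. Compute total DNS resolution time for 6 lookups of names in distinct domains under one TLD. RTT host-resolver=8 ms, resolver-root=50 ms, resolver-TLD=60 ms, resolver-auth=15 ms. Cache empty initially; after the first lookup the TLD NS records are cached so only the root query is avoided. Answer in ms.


Lookup 1 (cold cache): local + root + TLD + auth = 8 + 50 + 60 + 15 = 133 ms
Lookups 2..6 (TLD NS cached -> skip root; new domain -> still ask TLD and auth): local + TLD + auth = 8 + 60 + 15 = 83 ms each
Remaining 5 lookups: 5 * 83 = 415 ms
Total = 133 + 415 = 548 ms

548


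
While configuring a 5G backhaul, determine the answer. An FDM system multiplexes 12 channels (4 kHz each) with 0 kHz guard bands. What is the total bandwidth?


Given: 12 channels, 4 kHz each, guard = 0 kHz
Channel bandwidth = 12 * 4 = 48 kHz
Guard bands = 11 gaps * 0 kHz = 0 kHz
Total = 48 + 0 = 48 kHz

48


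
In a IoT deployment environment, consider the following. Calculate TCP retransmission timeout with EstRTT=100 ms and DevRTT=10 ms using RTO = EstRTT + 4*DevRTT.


Given: EstRTT = 100 ms, DevRTT = 10 ms
Timeout = EstRTT + 4 * DevRTT
4 * DevRTT = 4 * 10 = 40
Timeout = 100 + 40 = 140 ms

140


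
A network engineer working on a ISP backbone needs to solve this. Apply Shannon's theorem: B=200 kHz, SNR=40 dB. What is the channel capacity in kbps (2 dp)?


Given: B = 200 kHz, SNR = 40 dB
SNR linear = 10^(40/10) = 10000
1 + SNR = 10001
log2(10001) = 13.2878566418
C = 200 * 1000 * 13.2878566418 = 2657571.3284 bps
C = 2657.571328 kbps -> 2657.57 kbps (2 dp)

2657.57


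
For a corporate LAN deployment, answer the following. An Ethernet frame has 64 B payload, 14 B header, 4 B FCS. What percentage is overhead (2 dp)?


Given: payload = 64 B, header = 14 B, trailer = 4 B
Overhead bytes = header + trailer = 14 + 4 = 18
Total frame = payload + overhead = 64 + 18 = 82
Overhead % = 18 / 82 * 100 = 21.9512% -> 21.95% (2 dp)

21.95


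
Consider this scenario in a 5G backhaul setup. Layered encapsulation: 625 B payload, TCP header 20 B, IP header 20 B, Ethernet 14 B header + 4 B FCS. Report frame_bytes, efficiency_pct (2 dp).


TCP segment = 625 + 20 = 645 B
IP packet = 645 + 20 = 665 B
Ethernet frame = 665 + 14 + 4 = 683 B
Efficiency = app / frame = 625 / 683 = 0.915081 = 91.5081% -> 91.51% (2 dp)

683, 91.51


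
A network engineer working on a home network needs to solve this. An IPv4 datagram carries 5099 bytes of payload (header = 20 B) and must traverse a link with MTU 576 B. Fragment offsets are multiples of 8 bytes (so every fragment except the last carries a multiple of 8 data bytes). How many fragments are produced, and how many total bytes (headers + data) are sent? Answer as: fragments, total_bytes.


Max data per non-final fragment = floor((MTU - header)/8)*8 = floor((576 - 20)/8)*8 = floor(556/8)*8 = 552 B
Final fragment needs no 8-byte alignment: it can carry up to MTU - header = 556 B
Non-final fragments needed = ceil((payload - 556) / 552) = ceil(4543/552) = ceil(8.2301) = 9
Number of fragments = 9 + 1 = 10
Fragment sizes (data): 9 * 552 B + 131 B (last, 131 <= 556 OK)
Total bytes sent = payload + n_frags * header = 5099 + 10*20 = 5099 + 200 = 5299 B

10, 5299


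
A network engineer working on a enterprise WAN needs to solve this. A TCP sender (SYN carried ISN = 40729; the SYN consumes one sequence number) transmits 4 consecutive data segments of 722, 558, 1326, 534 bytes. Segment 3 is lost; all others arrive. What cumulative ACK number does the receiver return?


SYN uses sequence number 40729; first data byte = ISN + 1 = 40730.
Segment 1: SEQ = 40730, len = 722 B, covers [40730, 41451]
Segment 2: SEQ = 41452, len = 558 B, covers [41452, 42009]
Segment 3: SEQ = 42010, len = 1326 B, covers [42010, 43335] [LOST]
Segment 4: SEQ = 43336, len = 534 B, covers [43336, 43869]
In-order data received: bytes [40730, 42009] (segments 1..2).
Segment 3 missing -> gap begins at byte 42010; later segments buffered out of order.
Cumulative ACK = next expected in-order byte = 40730 + 722 + 558 = 42010

42010


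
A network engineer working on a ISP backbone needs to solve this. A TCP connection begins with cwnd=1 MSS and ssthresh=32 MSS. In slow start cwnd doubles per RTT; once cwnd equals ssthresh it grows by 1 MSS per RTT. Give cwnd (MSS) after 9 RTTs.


RTT 0: cwnd = 1 MSS (initial)
RTT 1: cwnd = 2 MSS (slow start, doubled)
RTT 2: cwnd = 4 MSS (slow start, doubled)
RTT 3: cwnd = 8 MSS (slow start, doubled)
RTT 4: cwnd = 16 MSS (slow start, doubled)
RTT 5: cwnd = 32 MSS (slow start, doubled)
RTT 6: cwnd = 33 MSS (congestion avoidance, +1)
RTT 7: cwnd = 34 MSS (congestion avoidance, +1)
RTT 8: cwnd = 35 MSS (congestion avoidance, +1)
RTT 9: cwnd = 36 MSS (congestion avoidance, +1)

36


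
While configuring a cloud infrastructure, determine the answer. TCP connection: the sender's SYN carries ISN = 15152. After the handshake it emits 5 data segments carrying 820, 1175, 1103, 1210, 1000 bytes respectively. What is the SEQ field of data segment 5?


The SYN occupies sequence number ISN = 15152, so the first data byte is ISN + 1 = 15153.
SEQ of data segment i = (ISN + 1) + sum of payload sizes of segments 1..i-1.
Segment 1: SEQ = 15153, payload = 820 bytes
Segment 2: SEQ = 15973, payload = 1175 bytes
Segment 3: SEQ = 17148, payload = 1103 bytes
Segment 4: SEQ = 18251, payload = 1210 bytes
Segment 5: SEQ = 19461, payload = 1000 bytes
SEQ of segment 5 = 15153 + 820 + 1175 + 1103 + 1210 = 19461

19461


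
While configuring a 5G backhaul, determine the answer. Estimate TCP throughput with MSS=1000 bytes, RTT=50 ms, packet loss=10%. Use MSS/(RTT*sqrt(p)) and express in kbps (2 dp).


Given: MSS = 1000 bytes, RTT = 50 ms, loss = 10%
RTT in seconds = 50 / 1000 = 0.05
Loss rate = 10% = 0.1
sqrt(loss) = sqrt(0.1) = 0.316227766017
Throughput (bytes/s) = 1000 / (0.05 * 0.316227766017) = 63245.5532
Throughput (kbps) = 63245.5532 * 8 / 1000 = 505.964426 -> 505.96 kbps (2 dp)

505.96


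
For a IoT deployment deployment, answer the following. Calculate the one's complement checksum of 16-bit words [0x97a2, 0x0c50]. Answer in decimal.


Given words: [0x97a2, 0x0c50]
Step 1: Sum all words
Raw sum = 38818 + 3152 = 41970
One's complement = ~41970 & 0xFFFF = 23565

23565


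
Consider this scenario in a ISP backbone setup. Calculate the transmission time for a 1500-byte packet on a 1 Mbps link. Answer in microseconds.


Given: packet = 1500 bytes, bandwidth = 1 Mbps
Packet in bits = 1500 * 8 = 12000 bits
Bandwidth = 1 * 10^6 = 1000000 bps
Time = 12000 / 1000000 seconds
Time in us = 12000 * 10^6 / 1000000 = 12000

12000


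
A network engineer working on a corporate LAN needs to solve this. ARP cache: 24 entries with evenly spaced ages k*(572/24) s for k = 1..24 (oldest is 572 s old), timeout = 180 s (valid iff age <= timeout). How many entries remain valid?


Ages are k * 572/24 s for k = 1..24 (spacing = 23.8333 s).
Entry k is valid iff k * 572/24 <= 180 iff k <= 24 * 180 / 572 = 7.5524
n_valid = floor(7.5524) = 7
(n_stale = 24 - 7 = 17)

7


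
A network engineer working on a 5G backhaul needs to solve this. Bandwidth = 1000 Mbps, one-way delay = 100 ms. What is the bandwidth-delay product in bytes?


Given: bandwidth = 1000 Mbps, delay = 100 ms
BDP in bits = 1000 * 10^6 * 100 / 1000
BDP in bits = 100000000
BDP in bytes = 100000000 / 8 = 12500000

12500000


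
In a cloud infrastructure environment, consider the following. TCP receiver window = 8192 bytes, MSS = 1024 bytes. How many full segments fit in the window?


Given: RWND = 8192 bytes, MSS = 1024 bytes
Full segments = floor(RWND / MSS)
Full segments = floor(8192 / 1024)
Full segments = floor(8.0) = 8

8


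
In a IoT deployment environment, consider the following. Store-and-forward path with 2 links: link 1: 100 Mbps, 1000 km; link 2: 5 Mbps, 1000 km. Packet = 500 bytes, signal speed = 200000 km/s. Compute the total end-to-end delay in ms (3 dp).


Packet = 500 bytes = 4000 bits. Store-and-forward: sum (t_trans + t_prop) per link.
Link 1: t_trans = 4000/(100*10^6) s = 0.0400 ms; t_prop = 1000/200000 s = 5.0000 ms; subtotal = 5.0400 ms
Link 2: t_trans = 4000/(5*10^6) s = 0.8000 ms; t_prop = 1000/200000 s = 5.0000 ms; subtotal = 5.8000 ms
End-to-end = 5.0400 + 5.8000 = 10.8400 ms -> 10.840 ms (3 dp)

10.840


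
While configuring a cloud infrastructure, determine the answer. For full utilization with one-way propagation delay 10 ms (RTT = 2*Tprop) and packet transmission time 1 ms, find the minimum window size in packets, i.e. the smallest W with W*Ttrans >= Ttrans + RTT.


Given: Ttrans = 1 ms, RTT = 20 ms (= 2 * Tprop, Tprop = 10 ms)
Time until first ACK returns = Ttrans + RTT = 1 + 20 = 21 ms
Need W * Ttrans >= Ttrans + RTT  ->  W >= (Ttrans + RTT) / Ttrans
(Ttrans + RTT) / Ttrans = 21 / 1 = 21
W_min = ceil(21) = 21

21


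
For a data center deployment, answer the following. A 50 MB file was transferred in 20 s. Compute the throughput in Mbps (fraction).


Given: file = 50 MB, time = 20 s
File in Mb = 50 * 8 = 400 Mb
Throughput = 400 / 20 Mbps
Throughput = 20 Mbps

20


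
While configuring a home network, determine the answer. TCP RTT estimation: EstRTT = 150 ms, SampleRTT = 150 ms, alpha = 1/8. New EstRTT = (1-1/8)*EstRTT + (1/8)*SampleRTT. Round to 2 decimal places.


Given: EstRTT = 150 ms, SampleRTT = 150 ms, alpha = 1/8
New EstRTT = (1 - alpha) * EstRTT + alpha * SampleRTT
(7/8) * 150 = 131.25
(1/8) * 150 = 18.75
New EstRTT = 131.25 + 18.75 = 150 ms -> 150.00 ms (2 dp)

150.00


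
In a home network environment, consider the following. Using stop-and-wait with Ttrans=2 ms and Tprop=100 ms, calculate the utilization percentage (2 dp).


Given: Ttrans = 2 ms, Tprop = 100 ms
RTT = 2 * Tprop = 2 * 100 = 200 ms
U = Ttrans / (Ttrans + RTT)
U = 2 / (2 + 200)
U = 2 / 202 = 0.009901
U% = 0.99%

0.99


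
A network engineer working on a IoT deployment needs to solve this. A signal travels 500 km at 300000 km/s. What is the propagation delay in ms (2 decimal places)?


Given: distance = 500 km, speed = 300000 km/s
Delay = distance / speed = 500 / 300000 seconds
Delay in ms = 500 * 1000 / 300000
Delay = 1.6667 ms
Rounded to 2 dp = 1.67 ms

1.67


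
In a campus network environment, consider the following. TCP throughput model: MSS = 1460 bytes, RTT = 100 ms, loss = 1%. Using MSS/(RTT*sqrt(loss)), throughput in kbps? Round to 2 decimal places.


Given: MSS = 1460 bytes, RTT = 100 ms, loss = 1%
RTT in seconds = 100 / 1000 = 0.1
Loss rate = 1% = 0.01
sqrt(loss) = sqrt(0.01) = 0.1
Throughput (bytes/s) = 1460 / (0.1 * 0.1) = 146000.0000
Throughput (kbps) = 146000.0000 * 8 / 1000 = 1168.000000 -> 1168.00 kbps (2 dp)

1168.00


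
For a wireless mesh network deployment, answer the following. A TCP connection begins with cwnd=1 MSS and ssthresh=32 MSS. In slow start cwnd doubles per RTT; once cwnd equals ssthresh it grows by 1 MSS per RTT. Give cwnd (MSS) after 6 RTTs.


RTT 0: cwnd = 1 MSS (initial)
RTT 1: cwnd = 2 MSS (slow start, doubled)
RTT 2: cwnd = 4 MSS (slow start, doubled)
RTT 3: cwnd = 8 MSS (slow start, doubled)
RTT 4: cwnd = 16 MSS (slow start, doubled)
RTT 5: cwnd = 32 MSS (slow start, doubled)
RTT 6: cwnd = 33 MSS (congestion avoidance, +1)

33


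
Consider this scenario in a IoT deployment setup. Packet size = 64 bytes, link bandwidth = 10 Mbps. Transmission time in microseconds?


Given: packet = 64 bytes, bandwidth = 10 Mbps
Packet in bits = 64 * 8 = 512 bits
Bandwidth = 10 * 10^6 = 10000000 bps
Time = 512 / 10000000 seconds
Time in us = 512 * 10^6 / 10000000 = 51.2

51.2


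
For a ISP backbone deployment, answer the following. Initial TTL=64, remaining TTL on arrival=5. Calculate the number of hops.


Given: initial TTL = 64, received TTL = 5
Hops = initial TTL - received TTL
Hops = 64 - 5 = 59

59


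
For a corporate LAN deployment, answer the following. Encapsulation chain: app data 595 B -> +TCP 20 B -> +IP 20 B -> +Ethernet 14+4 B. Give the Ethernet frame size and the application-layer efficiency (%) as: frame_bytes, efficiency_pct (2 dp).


TCP segment = 595 + 20 = 615 B
IP packet = 615 + 20 = 635 B
Ethernet frame = 635 + 14 + 4 = 653 B
Efficiency = app / frame = 595 / 653 = 0.911179 = 91.1179% -> 91.12% (2 dp)

653, 91.12


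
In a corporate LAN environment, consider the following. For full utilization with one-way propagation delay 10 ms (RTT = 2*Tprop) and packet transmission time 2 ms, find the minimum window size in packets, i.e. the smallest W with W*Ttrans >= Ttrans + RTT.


Given: Ttrans = 2 ms, RTT = 20 ms (= 2 * Tprop, Tprop = 10 ms)
Time until first ACK returns = Ttrans + RTT = 2 + 20 = 22 ms
Need W * Ttrans >= Ttrans + RTT  ->  W >= (Ttrans + RTT) / Ttrans
(Ttrans + RTT) / Ttrans = 22 / 2 = 11
W_min = ceil(11) = 11

11
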